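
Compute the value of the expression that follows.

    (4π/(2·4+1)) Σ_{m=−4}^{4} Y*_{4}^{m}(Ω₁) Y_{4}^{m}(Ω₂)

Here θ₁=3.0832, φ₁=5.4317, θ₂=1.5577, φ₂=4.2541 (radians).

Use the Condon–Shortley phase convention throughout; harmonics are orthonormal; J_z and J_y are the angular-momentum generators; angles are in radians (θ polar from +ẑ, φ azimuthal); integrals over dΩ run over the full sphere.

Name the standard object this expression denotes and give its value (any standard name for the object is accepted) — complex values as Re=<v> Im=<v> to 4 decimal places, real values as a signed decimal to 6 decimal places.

Legendre polynomial (addition theorem), +0.374677

This sum is the spherical-harmonic addition theorem: it equals the Legendre polynomial P_l(cos γ) of the angle γ between the two directions.
Addition theorem: P_4(cos γ) = (4π/9) Σ_m Y*_{lm}(Ω₁) Y_{lm}(Ω₂), m = −4…4:
  [-4]  conj(Y_{4,-4})(Ω₁) = (-0.000005, 0.000001) ; Y_{4,-4}(Ω₂) = (-0.114736, 0.427243) ; Δ = (-0.000000, -0.000002)
  [-3]  conj(Y_{4,-3})(Ω₁) = (0.000207, 0.000138) ; Y_{4,-3}(Ω₂) = (0.016074, -0.003190) ; Δ = (0.000004, 0.000002)
  [-2]  conj(Y_{4,-2})(Ω₁) = (-0.000897, -0.006749) ; Y_{4,-2}(Ω₂) = (0.203291, 0.265088) ; Δ = (0.001607, -0.001610)
  [-1]  conj(Y_{4,-1})(Ω₁) = (-0.072206, 0.082441) ; Y_{4,-1}(Ω₂) = (0.008219, -0.016661) ; Δ = (0.000780, 0.001881)
  [+0]  conj(Y_{4,0})(Ω₁) = (0.831916, -0.000000) ; Y_{4,0}(Ω₂) = (0.316812, 0.000000) ; Δ = (0.263561, 0.000000)
  [+1]  conj(Y_{4,1})(Ω₁) = (0.072206, 0.082441) ; Y_{4,1}(Ω₂) = (-0.008219, -0.016661) ; Δ = (0.000780, -0.001881)
  [+2]  conj(Y_{4,2})(Ω₁) = (-0.000897, 0.006749) ; Y_{4,2}(Ω₂) = (0.203291, -0.265088) ; Δ = (0.001607, 0.001610)
  [+3]  conj(Y_{4,3})(Ω₁) = (-0.000207, 0.000138) ; Y_{4,3}(Ω₂) = (-0.016074, -0.003190) ; Δ = (0.000004, -0.000002)
  [+4]  conj(Y_{4,4})(Ω₁) = (-0.000005, -0.000001) ; Y_{4,4}(Ω₂) = (-0.114736, -0.427243) ; Δ = (-0.000000, 0.000002)
Σ over m = (0.268342, -0.000000); ×(4π/9) → (0.374677, -0.000000). Real part: 0.374677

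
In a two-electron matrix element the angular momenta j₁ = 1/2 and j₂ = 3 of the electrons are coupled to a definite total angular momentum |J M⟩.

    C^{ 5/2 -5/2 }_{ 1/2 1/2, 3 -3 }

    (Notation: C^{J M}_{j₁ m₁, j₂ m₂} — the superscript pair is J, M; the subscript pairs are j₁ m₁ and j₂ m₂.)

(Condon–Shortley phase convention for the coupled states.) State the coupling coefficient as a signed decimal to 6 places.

j₁+j₂−J=1  J+j₁−j₂=0  J−j₁+j₂=5  j₁+j₂+J+1=7
(j₁±m₁, j₂±m₂, J±M) = (1,0,0,6,0,5)
P² = 86400/7
sum k=0..0:
  [0] +1/120 = 1/120
S = 1/120
C² = P²·S² = 6/7 ; C = +0.925820

+√(6/7) ≈ +0.925820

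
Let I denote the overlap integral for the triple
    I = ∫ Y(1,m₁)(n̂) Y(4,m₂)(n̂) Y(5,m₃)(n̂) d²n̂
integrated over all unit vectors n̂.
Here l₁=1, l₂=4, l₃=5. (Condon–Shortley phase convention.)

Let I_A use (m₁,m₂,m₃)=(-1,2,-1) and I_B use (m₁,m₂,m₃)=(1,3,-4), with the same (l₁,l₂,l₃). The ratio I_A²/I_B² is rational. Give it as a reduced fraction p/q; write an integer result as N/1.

1/6

Same 1,4,5: normalisation and zero-m 3j drop out of the ratio.
A: Δ: 0! 2! 8! / 11! → 1/495; sum: t=0:+1/2880 = 1/2880; 3j²(1 4 5; -1 2 -1) = Δ·Π!·Σ² = 2/165  (sign +1)
B: Δ: 0! 2! 8! / 11! → 1/495; sum: t=0:+1/10080 = 1/10080; 3j²(1 4 5; 1 3 -4) = Δ·Π!·Σ² = 4/55  (sign -1)
I_A²/I_B² = (2/165)/(4/55) = 1/6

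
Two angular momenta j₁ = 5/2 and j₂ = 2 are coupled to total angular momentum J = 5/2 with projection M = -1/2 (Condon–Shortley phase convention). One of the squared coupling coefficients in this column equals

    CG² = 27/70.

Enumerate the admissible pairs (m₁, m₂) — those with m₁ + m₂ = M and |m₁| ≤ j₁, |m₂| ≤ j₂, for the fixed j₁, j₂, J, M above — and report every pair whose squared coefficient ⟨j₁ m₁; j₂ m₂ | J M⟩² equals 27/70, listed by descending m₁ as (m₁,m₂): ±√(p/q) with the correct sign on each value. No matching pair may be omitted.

Admissible pairs with m₁+m₂ = M = -1/2: (-5/2,2), (-3/2,1), (-1/2,0), (1/2,-1), (3/2,-2)
  (m₁,m₂)=(3/2,-2): CG² = 27/70, CG = +√(27/70)   ← matches the target
  (m₁,m₂)=(1/2,-1): CG² = 0/1, CG = 0
  (m₁,m₂)=(-1/2,0): CG² = 8/35, CG = −√(8/35)
  (m₁,m₂)=(-3/2,1): CG² = 6/35, CG = +√(6/35)
  (m₁,m₂)=(-5/2,2): CG² = 3/14, CG = +√(3/14)
Pairs with CG² = 27/70: (3/2,-2): +√(27/70)

(3/2,-2): +√(27/70)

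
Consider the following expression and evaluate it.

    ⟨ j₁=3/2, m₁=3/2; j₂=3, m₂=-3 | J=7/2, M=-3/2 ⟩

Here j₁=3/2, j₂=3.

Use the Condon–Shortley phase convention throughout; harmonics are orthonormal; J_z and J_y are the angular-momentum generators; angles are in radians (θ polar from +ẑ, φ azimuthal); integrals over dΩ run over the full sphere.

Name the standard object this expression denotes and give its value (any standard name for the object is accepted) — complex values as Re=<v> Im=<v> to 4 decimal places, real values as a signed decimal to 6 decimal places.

This is a Clebsch–Gordan (vector-coupling) coefficient.
√[8·1!2!5!/9! · 3!0!0!6!2!5!] = √(38400/7)
  +(−1)^0/∏(0,1,0,0,2,5)! = 1/240  (running 1/240)
⟨..|..⟩ = √(38400/7)·(1/240) = +0.308607

Clebsch–Gordan coefficient, +√(2/21) ≈ +0.308607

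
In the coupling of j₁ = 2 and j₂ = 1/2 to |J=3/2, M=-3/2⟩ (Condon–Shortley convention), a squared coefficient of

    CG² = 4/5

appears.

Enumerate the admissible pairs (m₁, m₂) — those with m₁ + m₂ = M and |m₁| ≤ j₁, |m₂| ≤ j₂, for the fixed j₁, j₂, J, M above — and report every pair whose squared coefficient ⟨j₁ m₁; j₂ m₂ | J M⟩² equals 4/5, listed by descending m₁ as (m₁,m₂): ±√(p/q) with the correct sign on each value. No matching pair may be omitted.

Admissible pairs with m₁+m₂ = M = -3/2: (-2,1/2), (-1,-1/2)
  (m₁,m₂)=(-1,-1/2): CG² = 1/5, CG = +√(1/5)
  (m₁,m₂)=(-2,1/2): CG² = 4/5, CG = −√(4/5)   ← matches the target
Pairs with CG² = 4/5: (-2,1/2): −√(4/5)

(-2,1/2): −√(4/5)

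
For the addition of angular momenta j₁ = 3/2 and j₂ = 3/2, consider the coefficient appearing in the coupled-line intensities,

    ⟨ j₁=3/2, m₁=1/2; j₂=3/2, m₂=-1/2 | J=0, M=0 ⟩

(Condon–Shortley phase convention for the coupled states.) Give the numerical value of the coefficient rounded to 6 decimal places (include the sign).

-0.500000  (= −√(1/4))

√[1·3!0!0!/4! · 2!1!1!2!0!0!] = √(1)
  +(−1)^1/∏(1,2,0,0,0,0)! = -1/2  (running -1/2)
⟨..|..⟩ = √(1)·(-1/2) = -0.500000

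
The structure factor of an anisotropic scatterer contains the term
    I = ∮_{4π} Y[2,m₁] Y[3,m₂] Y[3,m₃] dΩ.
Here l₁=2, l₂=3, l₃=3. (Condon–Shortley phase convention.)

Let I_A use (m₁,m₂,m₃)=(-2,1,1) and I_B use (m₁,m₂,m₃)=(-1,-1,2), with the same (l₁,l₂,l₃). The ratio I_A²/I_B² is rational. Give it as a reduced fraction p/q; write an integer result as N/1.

l's match ⇒ only the (l;m) 3-j factors differ between A and B.
A: triangle coeff Δ(2,3,3) = 1/3780; Σ_t [2,2]: t=2:+1/16 = 1/16; (3j)²=2/35 [(2 3 3; -2 1 1)], sign=+1
B: triangle coeff Δ(2,3,3) = 1/3780; Σ_t [1,2]: t=1:−1/12 t=2:+1/48 = -1/16; (3j)²=1/28 [(2 3 3; -1 -1 2)], sign=+1
I_A²/I_B² = (2/35)/(1/28) = 8/5

8/5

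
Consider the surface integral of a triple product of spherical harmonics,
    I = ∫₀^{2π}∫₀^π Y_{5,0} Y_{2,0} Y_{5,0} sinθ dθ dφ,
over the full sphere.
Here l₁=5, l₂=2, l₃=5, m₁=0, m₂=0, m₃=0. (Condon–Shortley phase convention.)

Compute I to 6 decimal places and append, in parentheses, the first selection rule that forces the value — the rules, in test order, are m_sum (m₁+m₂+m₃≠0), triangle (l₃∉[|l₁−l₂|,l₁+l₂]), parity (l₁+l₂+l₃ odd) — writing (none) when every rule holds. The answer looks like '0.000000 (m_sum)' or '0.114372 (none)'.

Rules hold: Σm=0, L=12 even, 3≤5≤7.
N = 11·5·11 = 605
Δ = 2!·8!·2!/13! = 1/38610
Racah Σ t=0..2: t=0:+1/2880 t=1:−1/576 t=2:+1/2880 = -1/960
⇒ 3j(5 2 5; 0 0 0)² = 10/429, sgn +1
(m-triple is (0,0,0) — same symbol as above.)
4πI² = N·(3j₀)²·(3jₘ)² = 500/1521
I = +1·√(0.328731/4π) = 0.16173926
No selection rule forces the value: the integral is nonzero (none).

0.161739 (none)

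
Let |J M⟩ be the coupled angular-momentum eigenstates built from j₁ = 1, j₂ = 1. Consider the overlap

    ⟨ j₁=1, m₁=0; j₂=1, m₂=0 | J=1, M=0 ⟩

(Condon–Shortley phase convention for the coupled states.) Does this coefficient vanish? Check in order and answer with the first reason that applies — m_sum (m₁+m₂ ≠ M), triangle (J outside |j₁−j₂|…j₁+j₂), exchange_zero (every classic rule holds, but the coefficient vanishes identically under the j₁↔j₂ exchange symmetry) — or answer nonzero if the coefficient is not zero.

m-sum: m₁+m₂ = 0+0 = 0, M = 0  ✓
triangle: |j₁−j₂| = 0 ≤ J = 1 ≤ j₁+j₂ = 2  ✓
exchange: j₁=j₂ and m₁=m₂, and (−1)^(j₁+j₂−J) = (−1)^1 = −1 forces ⟨j₁m₁;j₂m₂|JM⟩ = −⟨j₂m₂;j₁m₁|JM⟩ = −⟨j₁m₁;j₂m₂|JM⟩ ⇒ the coefficient vanishes identically
Racah sum check: Σ_k collapses to 0 ⇒ CG = 0

exchange_zero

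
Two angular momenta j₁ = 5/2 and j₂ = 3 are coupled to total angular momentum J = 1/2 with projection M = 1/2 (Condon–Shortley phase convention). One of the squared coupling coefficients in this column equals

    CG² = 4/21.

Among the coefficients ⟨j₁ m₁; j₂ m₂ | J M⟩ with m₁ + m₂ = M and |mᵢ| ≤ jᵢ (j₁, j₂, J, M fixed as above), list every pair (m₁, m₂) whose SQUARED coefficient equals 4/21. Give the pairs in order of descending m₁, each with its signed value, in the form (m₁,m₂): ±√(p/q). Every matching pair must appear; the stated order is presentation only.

Admissible pairs with m₁+m₂ = M = 1/2: (-5/2,3), (-3/2,2), (-1/2,1), (1/2,0), (3/2,-1), (5/2,-2)
  (m₁,m₂)=(5/2,-2): CG² = 1/21, CG = +√(1/21)
  (m₁,m₂)=(3/2,-1): CG² = 2/21, CG = −√(2/21)
  (m₁,m₂)=(1/2,0): CG² = 1/7, CG = +√(1/7)
  (m₁,m₂)=(-1/2,1): CG² = 4/21, CG = −√(4/21)   ← matches the target
  (m₁,m₂)=(-3/2,2): CG² = 5/21, CG = +√(5/21)
  (m₁,m₂)=(-5/2,3): CG² = 2/7, CG = −√(2/7)
Pairs with CG² = 4/21: (-1/2,1): −√(4/21)

(-1/2,1): −√(4/21)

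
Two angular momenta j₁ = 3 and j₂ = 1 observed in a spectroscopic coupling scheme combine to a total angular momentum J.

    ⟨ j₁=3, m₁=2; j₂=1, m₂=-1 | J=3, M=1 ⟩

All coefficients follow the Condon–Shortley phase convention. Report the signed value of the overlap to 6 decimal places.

+0.645497  (= +√(5/12))

√[7·1!5!1!/8! · 5!1!0!2!4!2!] = √(240)
  +(−1)^0/∏(0,1,1,0,4,1)! = 1/24  (running 1/24)
⟨..|..⟩ = √(240)·(1/24) = +0.645497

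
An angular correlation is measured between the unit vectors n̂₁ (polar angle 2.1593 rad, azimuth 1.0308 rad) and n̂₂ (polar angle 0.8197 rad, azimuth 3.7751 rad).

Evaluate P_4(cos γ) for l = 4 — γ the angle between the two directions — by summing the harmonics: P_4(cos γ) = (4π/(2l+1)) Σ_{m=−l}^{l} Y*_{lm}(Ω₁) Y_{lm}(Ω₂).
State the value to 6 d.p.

0.473216

Term-by-term m-sum for l=4 (normalisation 4π/9 = 1.396263):
  [-4]  conj(Y_{4,-4})(Ω₁) = (-0.117705, -0.176104) ; Y_{4,-4}(Ω₂) = (-0.103715, -0.072113) ; Δ = (-0.000492, 0.026753)
  [-3]  conj(Y_{4,-3})(Ω₁) = (0.399358, -0.019661) ; Y_{4,-3}(Ω₂) = (0.108008, 0.315612) ; Δ = (0.049339, 0.123919)
  [-2]  conj(Y_{4,-2})(Ω₁) = (-0.126220, 0.236182) ; Y_{4,-2}(Ω₂) = (0.120830, -0.385442) ; Δ = (0.075783, 0.077189)
  [-1]  conj(Y_{4,-1})(Ω₁) = (0.094665, 0.157927) ; Y_{4,-1}(Ω₂) = (-0.049465, 0.036332) ; Δ = (-0.010420, -0.004372)
  [+0]  conj(Y_{4,0})(Ω₁) = (-0.309007, -0.000000) ; Y_{4,0}(Ω₂) = (-0.357582, 0.000000) ; Δ = (0.110495, 0.000000)
  [+1]  conj(Y_{4,1})(Ω₁) = (-0.094665, 0.157927) ; Y_{4,1}(Ω₂) = (0.049465, 0.036332) ; Δ = (-0.010420, 0.004372)
  [+2]  conj(Y_{4,2})(Ω₁) = (-0.126220, -0.236182) ; Y_{4,2}(Ω₂) = (0.120830, 0.385442) ; Δ = (0.075783, -0.077189)
  [+3]  conj(Y_{4,3})(Ω₁) = (-0.399358, -0.019661) ; Y_{4,3}(Ω₂) = (-0.108008, 0.315612) ; Δ = (0.049339, -0.123919)
  [+4]  conj(Y_{4,4})(Ω₁) = (-0.117705, 0.176104) ; Y_{4,4}(Ω₂) = (-0.103715, 0.072113) ; Δ = (-0.000492, -0.026753)
Accumulated sum (0.338916, -0.000000); after 4π/(2l+1) scaling, (0.473216, -0.000000) ⇒ P_4 = 0.473216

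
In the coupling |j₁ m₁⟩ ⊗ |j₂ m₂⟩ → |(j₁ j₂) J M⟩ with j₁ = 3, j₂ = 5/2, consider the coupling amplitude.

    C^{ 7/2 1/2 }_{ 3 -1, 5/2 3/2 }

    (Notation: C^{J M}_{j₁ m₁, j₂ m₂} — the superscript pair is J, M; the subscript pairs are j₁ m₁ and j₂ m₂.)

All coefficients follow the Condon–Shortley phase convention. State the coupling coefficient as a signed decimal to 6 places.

+0.356348

triangle: 2!*4!*3!/10! = 288/3628800
(j±m)!: 2!*4!*4!*1!*4!*3! = 165888
prefactor² = (2J+1)*Δ*N² = 18432/175
  k=1: −1/(1!*1!*3!*3!*1!*0!) = -1/36
  k=2: +1/(2!*0!*2!*2!*2!*1!) = 1/16
Σ = 5/144  ⇒  CG² = 18432/175*(5/144)² = 8/63
CG = +√(8/63) = +0.356348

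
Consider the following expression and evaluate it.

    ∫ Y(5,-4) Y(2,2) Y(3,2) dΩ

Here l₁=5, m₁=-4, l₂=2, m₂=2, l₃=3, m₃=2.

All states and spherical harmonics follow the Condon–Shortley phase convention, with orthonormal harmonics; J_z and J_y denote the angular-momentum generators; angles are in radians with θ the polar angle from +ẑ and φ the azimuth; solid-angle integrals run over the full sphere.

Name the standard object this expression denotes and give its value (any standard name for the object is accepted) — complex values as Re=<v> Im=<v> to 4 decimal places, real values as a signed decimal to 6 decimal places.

Gaunt coefficient, +0.268967

This is a Gaunt coefficient — the integral of a triple product of spherical harmonics over the sphere.
m-sum 0 ✓  L=10 even ✓  3≤3≤7 ✓
Π(2lᵢ+1) = 11×5×7 = 385
triangle coeff Δ(5,2,3) = 1/2310
Σ_t [2,2]: t=2:+1/144 = 1/144
(3j)²=10/231 [(5 2 3; 0 0 0)], sign=-1
Σ_t [4,4]: t=4:+1/2880 = 1/2880
(3j)²=3/55 [(5 2 3; -4 2 2)], sign=-1
⇒ 4πI² = 10/11
I = (+1)√(10/11/(4π)) = 0.26896683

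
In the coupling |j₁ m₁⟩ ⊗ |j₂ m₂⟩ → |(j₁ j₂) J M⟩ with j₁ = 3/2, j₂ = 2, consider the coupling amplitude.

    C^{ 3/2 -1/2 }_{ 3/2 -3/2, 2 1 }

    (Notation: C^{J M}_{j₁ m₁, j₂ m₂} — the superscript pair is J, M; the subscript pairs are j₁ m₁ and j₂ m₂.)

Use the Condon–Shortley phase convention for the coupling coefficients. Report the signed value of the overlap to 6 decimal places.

+0.632456

√[4·2!1!2!/6! · 0!3!3!1!1!2!] = √(8/5)
  +(−1)^2/∏(2,0,1,1,0,1)! = 1/2  (running 1/2)
⟨..|..⟩ = √(8/5)·(1/2) = +0.632456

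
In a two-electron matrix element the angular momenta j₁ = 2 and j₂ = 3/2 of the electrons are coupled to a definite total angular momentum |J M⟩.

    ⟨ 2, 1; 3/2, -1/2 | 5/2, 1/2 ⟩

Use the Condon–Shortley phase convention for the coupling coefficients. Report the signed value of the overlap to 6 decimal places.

+0.597614

√[6·1!3!2!/7! · 3!1!1!2!3!2!] = √(72/35)
  +(−1)^0/∏(0,1,1,1,2,1)! = 1/2  (running 1/2)
  +(−1)^1/∏(1,0,0,0,3,2)! = -1/12  (running 5/12)
⟨..|..⟩ = √(72/35)·(5/12) = +0.597614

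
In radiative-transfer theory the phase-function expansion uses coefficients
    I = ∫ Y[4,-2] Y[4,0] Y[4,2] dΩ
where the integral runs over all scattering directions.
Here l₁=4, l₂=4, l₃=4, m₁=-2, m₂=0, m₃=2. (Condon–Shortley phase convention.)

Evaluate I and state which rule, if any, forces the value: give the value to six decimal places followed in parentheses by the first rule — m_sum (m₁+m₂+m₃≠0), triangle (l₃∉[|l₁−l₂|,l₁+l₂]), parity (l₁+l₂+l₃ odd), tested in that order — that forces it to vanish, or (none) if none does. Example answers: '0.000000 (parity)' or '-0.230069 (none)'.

Checks pass: Σm=0; 12 even; l₃=4∈[0,8].
(2·4+1)(2·4+1)(2·4+1) = 729
Δ: 4! 4! 4! / 13! → 1/450450
sum: t=0:+1/13824 t=1:−1/216 t=2:+1/64 t=3:−1/216 t=4:+1/13824 = 5/768
3j²(4 4 4; 0 0 0) = Δ·Π!·Σ² = 18/1001  (sign +1)
sum: t=2:+1/384 t=3:−1/216 t=4:+1/2304 = -11/6912
3j²(4 4 4; -2 0 2) = Δ·Π!·Σ² = 11/1638  (sign -1)
combine: 4πI² = 729·18/1001·11/1638 = 729/8281
take √, sign -1: I = -0.08369845
No selection rule forces the value: the integral is nonzero (none).

-0.083698 (none)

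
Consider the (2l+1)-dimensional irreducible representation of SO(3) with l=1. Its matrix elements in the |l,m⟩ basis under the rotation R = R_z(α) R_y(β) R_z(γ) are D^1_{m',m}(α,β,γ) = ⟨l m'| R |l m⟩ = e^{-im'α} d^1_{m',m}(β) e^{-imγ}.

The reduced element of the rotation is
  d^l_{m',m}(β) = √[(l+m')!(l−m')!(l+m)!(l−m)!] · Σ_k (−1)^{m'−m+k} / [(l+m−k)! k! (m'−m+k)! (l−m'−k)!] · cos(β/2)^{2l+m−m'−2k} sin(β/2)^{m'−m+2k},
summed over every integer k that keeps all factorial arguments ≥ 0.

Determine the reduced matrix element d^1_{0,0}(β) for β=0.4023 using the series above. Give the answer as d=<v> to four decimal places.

d^1_{0,0}(β=0.4023) via the finite sum:
With c≡cos(β/2)=0.979837 and s≡sin(β/2)=0.199796, N=[1·1·1·1]^{1/2}=1.000000
k: max(0,(0)−(0))=0 … min(1+(0),1−(0))=1
  k=0: (−1)^0·1.0000/(1)·0.9798^2·0.1998^0 = +0.960081
  k=1: (−1)^1·1.0000/(1)·0.9798^0·0.1998^2 = -0.039919
d^1_{0,0}(0.4023) = +0.960081 -0.039919 = +0.920163

d=0.9202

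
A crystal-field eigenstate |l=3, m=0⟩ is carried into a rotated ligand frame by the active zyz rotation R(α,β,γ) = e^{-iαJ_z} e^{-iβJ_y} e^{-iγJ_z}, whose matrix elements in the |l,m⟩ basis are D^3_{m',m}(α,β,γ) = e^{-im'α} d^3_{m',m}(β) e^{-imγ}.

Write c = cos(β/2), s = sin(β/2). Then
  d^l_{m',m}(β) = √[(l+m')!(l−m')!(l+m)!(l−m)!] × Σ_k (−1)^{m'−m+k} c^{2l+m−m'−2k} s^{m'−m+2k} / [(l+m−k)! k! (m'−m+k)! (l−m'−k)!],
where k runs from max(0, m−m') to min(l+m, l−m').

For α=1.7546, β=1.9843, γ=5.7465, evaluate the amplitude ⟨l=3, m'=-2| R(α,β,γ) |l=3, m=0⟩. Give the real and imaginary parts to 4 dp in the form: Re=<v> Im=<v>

D^3_{-2,0}(1.7546,1.9843,5.7465) = e^{-i·-2·1.7546}·d^3_{-2,0}(1.9843)·e^{-i·0·5.7465}. Compute d first:
Half-angle: c=0.546891, s=0.837204. N=√(1·120·6·6)=65.726707
Admissible k: 2..3 (factorial args all ≥0)
  k=2: (−1)^0·65.7267/(12)·0.5469^4·0.8372^2 = +0.343421
  k=3: (−1)^1·65.7267/(12)·0.5469^2·0.8372^4 = -0.804798
d^3_{-2,0}(1.9843) = +0.343421 -0.804798 = -0.461378
Phases: e^{-i·(-2)·1.7546}=-0.933190-0.359384i, e^{-i·(0)·5.7465}=+1.000000+0.000000i ⇒ D=+0.430553+0.165812i

Re=0.4306 Im=0.1658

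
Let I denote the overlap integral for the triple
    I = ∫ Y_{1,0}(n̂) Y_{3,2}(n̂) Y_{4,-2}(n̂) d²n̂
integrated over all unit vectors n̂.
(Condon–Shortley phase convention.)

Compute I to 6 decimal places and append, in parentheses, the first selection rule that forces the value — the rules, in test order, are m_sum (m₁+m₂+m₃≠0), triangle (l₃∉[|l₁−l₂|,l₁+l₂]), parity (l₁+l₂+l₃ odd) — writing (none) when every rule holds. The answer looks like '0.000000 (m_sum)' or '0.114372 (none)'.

0.213244 (none)

m-sum 0 ✓  L=8 even ✓  2≤4≤4 ✓
Π(2lᵢ+1) = 3×7×9 = 189
triangle coeff Δ(1,3,4) = 1/252
Σ_t [0,0]: t=0:+1/36 = 1/36
(3j)²=4/63 [(1 3 4; 0 0 0)], sign=+1
Σ_t [0,0]: t=0:+1/120 = 1/120
(3j)²=1/21 [(1 3 4; 0 2 -2)], sign=+1
⇒ 4πI² = 4/7
I = (+1)√(4/7/(4π)) = 0.21324362
No selection rule forces the value: the integral is nonzero (none).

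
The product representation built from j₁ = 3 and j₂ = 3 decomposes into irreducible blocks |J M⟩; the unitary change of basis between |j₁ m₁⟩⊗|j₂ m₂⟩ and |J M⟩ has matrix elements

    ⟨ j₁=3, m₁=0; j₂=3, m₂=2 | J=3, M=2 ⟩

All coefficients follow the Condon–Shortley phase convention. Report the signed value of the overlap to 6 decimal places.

+0.408248  (= +√(1/6))

triangle: 3!×3!×3!/10! = 216/3628800
(j±m)!: 3!×3!×5!×1!×5!×1! = 518400
prefactor² = (2J+1)×Δ×N² = 216
  k=2: +1/(2!×1!×1!×3!×2!×0!) = 1/24
  k=3: −1/(3!×0!×0!×2!×3!×1!) = -1/72
Σ = 1/36  ⇒  CG² = 216×(1/36)² = 1/6
CG = +√(1/6) = +0.408248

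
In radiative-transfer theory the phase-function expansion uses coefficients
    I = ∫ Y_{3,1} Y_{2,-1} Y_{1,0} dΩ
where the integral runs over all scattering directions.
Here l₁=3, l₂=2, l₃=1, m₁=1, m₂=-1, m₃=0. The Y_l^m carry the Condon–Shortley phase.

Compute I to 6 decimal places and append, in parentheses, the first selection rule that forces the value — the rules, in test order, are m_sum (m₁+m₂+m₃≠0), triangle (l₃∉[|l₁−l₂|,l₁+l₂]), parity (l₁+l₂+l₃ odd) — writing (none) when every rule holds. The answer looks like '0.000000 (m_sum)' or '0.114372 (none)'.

-0.233597 (none)

Rules hold: Σm=0, L=6 even, 1≤1≤5.
N = 7·5·3 = 105
Δ = 4!·2!·0!/7! = 1/105
Racah Σ t=2..2: t=2:+1/4 = 1/4
⇒ 3j(3 2 1; 0 0 0)² = 3/35, sgn -1
Racah Σ t=1..1: t=1:−1/6 = -1/6
⇒ 3j(3 2 1; 1 -1 0)² = 8/105, sgn +1
4πI² = N·(3j₀)²·(3jₘ)² = 24/35
I = -1·√(0.685714/4π) = -0.23359668
No selection rule forces the value: the integral is nonzero (none).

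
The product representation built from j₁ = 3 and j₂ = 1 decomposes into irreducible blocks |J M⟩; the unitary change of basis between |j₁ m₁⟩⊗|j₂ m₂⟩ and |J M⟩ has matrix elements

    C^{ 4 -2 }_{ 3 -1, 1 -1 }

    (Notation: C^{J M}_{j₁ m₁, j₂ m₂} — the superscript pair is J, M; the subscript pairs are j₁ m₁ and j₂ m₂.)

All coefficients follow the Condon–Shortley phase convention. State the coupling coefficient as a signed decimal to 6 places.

√[9·0!6!2!/9! · 2!4!0!2!2!6!] = √(34560/7)
  +(−1)^0/∏(0,0,4,0,2,2)! = 1/96  (running 1/96)
⟨..|..⟩ = √(34560/7)·(1/96) = +0.731925

+√(15/28) = +0.731925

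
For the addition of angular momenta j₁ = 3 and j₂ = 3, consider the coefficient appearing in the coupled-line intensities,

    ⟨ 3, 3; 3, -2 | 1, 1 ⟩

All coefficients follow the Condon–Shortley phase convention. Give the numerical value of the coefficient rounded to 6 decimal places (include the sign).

+0.327327

triangle: 5!·1!·1!/8! = 120/40320
(j±m)!: 6!·0!·1!·5!·2!·0! = 172800
prefactor² = (2J+1)·Δ·N² = 10800/7
  k=0: +1/(0!·5!·0!·1!·1!·0!) = 1/120
Σ = 1/120  ⇒  CG² = 10800/7·(1/120)² = 3/28
CG = +√(3/28) = +0.327327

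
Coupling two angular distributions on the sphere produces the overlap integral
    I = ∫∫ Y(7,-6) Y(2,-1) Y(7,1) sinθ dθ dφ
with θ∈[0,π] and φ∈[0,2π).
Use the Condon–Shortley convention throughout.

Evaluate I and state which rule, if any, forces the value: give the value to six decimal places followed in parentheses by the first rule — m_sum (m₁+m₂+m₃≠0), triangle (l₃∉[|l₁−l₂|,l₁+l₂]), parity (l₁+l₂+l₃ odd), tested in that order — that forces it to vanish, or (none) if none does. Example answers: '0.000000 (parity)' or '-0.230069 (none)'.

0.000000 (m_sum)

m-sum = -6 − 1 + 1 = -6 ≠ 0 ⇒ I = 0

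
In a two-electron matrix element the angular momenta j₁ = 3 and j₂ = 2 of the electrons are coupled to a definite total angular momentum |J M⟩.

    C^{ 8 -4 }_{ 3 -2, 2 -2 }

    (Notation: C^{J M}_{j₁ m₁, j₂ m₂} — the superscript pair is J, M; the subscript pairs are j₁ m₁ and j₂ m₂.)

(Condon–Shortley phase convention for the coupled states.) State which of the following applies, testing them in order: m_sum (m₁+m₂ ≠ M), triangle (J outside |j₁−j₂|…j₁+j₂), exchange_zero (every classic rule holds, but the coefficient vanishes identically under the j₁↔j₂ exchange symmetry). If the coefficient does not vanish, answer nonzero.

m-sum: m₁+m₂ = -2+(-2) = -4, M = -4  ✓
triangle: need |j₁−j₂| ≤ J ≤ j₁+j₂, i.e. J ∈ [1, 5]; J = 8 is outside ✗ ⇒ coefficient is 0

triangle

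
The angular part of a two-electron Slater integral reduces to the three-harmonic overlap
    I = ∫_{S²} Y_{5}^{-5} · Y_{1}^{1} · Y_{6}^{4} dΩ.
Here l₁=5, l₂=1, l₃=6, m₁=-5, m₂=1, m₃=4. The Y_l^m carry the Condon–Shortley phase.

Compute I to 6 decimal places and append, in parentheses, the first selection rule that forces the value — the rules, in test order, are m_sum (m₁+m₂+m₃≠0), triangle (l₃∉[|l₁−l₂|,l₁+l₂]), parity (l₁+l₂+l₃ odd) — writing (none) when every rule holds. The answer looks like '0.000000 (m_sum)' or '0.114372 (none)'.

Rules hold: Σm=0, L=12 even, 4≤6≤6.
N = 11·3·13 = 429
Δ = 0!·10!·2!/13! = 1/858
Racah Σ t=0..0: t=0:+1/14400 = 1/14400
⇒ 3j(5 1 6; 0 0 0)² = 6/143, sgn +1
Racah Σ t=0..0: t=0:+1/7257600 = 1/7257600
⇒ 3j(5 1 6; -5 1 4)² = 1/858, sgn +1
4πI² = N·(3j₀)²·(3jₘ)² = 3/143
I = +1·√(0.020979/4π) = 0.04085899
No selection rule forces the value: the integral is nonzero (none).

0.040859 (none)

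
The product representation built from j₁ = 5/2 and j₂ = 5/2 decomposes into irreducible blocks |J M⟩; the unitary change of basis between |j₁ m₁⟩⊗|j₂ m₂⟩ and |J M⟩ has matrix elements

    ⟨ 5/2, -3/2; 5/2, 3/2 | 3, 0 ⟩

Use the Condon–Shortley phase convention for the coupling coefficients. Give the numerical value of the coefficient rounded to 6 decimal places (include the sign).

triangle: 2!·3!·3!/9! = 72/362880
(j±m)!: 1!·4!·4!·1!·3!·3! = 20736
prefactor² = (2J+1)·Δ·N² = 144/5
  k=1: −1/(1!·1!·3!·3!·0!·0!) = -1/36
  k=2: +1/(2!·0!·2!·2!·1!·1!) = 1/8
Σ = 7/72  ⇒  CG² = 144/5·(7/72)² = 49/180
CG = +√(49/180) = +0.521749

+0.521749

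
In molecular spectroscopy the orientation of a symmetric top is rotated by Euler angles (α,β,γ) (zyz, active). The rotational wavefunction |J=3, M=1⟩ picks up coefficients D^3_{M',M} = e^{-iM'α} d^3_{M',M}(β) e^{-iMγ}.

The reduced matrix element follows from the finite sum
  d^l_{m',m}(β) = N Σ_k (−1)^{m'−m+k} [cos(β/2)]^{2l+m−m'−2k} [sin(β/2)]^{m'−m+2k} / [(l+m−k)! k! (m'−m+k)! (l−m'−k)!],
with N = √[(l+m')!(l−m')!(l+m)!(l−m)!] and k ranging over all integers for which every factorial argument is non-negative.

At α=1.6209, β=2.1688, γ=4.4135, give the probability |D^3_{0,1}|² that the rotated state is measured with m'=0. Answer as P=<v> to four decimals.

P=0.0438

D^3_{0,1}(1.6209,2.1688,4.4135) = e^{-i·0·1.6209}·d^3_{0,1}(2.1688)·e^{-i·1·4.4135}. Compute d first:
With c≡cos(β/2)=0.467443 and s≡sin(β/2)=0.884023, N=[6·6·24·2]^{1/2}=41.569219
Admissible k: 1..3 (factorial args all ≥0)
  k=1: (−1)^0·41.5692/(12)·0.4674^5·0.8840^1 = +0.068344
  k=2: (−1)^1·41.5692/(4)·0.4674^3·0.8840^3 = -0.733313
  k=3: (−1)^2·41.5692/(12)·0.4674^1·0.8840^5 = +0.874254
d^3_{0,1}(2.1688) = +0.068344 -0.733313 +0.874254 = +0.209285
|D^3_{0,1}|² = |d^3_{0,1}(β)|² = (+0.209285)² = 0.043800 (the z-rotation phases have unit modulus)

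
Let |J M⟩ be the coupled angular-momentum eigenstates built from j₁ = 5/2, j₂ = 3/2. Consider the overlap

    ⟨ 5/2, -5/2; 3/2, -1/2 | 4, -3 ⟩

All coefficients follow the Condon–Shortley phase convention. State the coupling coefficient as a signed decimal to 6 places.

+√(3/8) ≈ +0.612372

√[9·0!5!3!/9! · 0!5!1!2!1!7!] = √(21600)
  +(−1)^0/∏(0,0,5,1,0,2)! = 1/240  (running 1/240)
⟨..|..⟩ = √(21600)·(1/240) = +0.612372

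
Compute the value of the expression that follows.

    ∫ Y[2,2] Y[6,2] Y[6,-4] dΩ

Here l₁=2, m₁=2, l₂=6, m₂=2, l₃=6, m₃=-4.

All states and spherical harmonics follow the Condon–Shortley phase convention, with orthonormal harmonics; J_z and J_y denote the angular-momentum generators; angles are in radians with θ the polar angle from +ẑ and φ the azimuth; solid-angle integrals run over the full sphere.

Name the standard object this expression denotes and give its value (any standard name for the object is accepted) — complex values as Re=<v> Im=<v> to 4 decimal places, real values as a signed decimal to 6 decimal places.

Gaunt coefficient, -0.153870

This is a Gaunt coefficient — the integral of a triple product of spherical harmonics over the sphere.
m-sum 0 ✓  L=14 even ✓  4≤6≤8 ✓
Π(2lᵢ+1) = 5×13×13 = 845
triangle coeff Δ(2,6,6) = 1/90090
Σ_t [0,2]: t=0:+1/69120 t=1:−1/14400 t=2:+1/69120 = -7/172800
(3j)²=14/715 [(2 6 6; 0 0 0)], sign=-1
Σ_t [0,0]: t=0:+1/322560 = 1/322560
(3j)²=18/1001 [(2 6 6; 2 2 -4)], sign=+1
⇒ 4πI² = 36/121
I = (-1)√(36/121/(4π)) = -0.15386989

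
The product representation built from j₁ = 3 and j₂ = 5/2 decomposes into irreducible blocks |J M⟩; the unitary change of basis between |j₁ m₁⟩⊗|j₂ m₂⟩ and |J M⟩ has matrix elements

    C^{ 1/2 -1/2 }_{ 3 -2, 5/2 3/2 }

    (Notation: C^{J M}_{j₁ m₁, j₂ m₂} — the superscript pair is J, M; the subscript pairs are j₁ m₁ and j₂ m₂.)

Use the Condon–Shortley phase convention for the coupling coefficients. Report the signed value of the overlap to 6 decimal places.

triangle: 5!·1!·0!/7! = 120/5040
(j±m)!: 1!·5!·4!·1!·0!·1! = 2880
prefactor² = (2J+1)·Δ·N² = 960/7
  k=4: +1/(4!·1!·1!·0!·0!·0!) = 1/24
Σ = 1/24  ⇒  CG² = 960/7·(1/24)² = 5/21
CG = +√(5/21) = +0.487950

+0.487950  (= +√(5/21))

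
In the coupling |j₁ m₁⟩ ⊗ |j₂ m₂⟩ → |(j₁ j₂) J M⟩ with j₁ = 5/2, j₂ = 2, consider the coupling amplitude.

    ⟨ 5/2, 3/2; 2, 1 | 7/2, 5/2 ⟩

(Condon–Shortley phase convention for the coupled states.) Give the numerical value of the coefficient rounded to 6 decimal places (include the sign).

√[8·1!4!3!/9! · 4!1!3!1!6!1!] = √(2304/7)
  +(−1)^0/∏(0,1,1,3,3,0)! = 1/36  (running 1/36)
  +(−1)^1/∏(1,0,0,2,4,1)! = -1/48  (running 1/144)
⟨..|..⟩ = √(2304/7)·(1/144) = +0.125988

+0.125988  (= +√(1/63))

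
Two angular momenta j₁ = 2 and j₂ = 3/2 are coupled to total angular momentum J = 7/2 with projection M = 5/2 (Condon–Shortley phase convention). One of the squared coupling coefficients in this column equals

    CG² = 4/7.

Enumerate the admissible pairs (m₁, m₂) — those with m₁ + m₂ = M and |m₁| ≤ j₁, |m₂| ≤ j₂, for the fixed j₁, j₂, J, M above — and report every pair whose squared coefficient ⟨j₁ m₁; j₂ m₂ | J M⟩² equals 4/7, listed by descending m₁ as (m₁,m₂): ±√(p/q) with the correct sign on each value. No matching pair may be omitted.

(1,3/2): +√(4/7)

Admissible pairs with m₁+m₂ = M = 5/2: (1,3/2), (2,1/2)
  (m₁,m₂)=(2,1/2): CG² = 3/7, CG = +√(3/7)
  (m₁,m₂)=(1,3/2): CG² = 4/7, CG = +√(4/7)   ← matches the target
Pairs with CG² = 4/7: (1,3/2): +√(4/7)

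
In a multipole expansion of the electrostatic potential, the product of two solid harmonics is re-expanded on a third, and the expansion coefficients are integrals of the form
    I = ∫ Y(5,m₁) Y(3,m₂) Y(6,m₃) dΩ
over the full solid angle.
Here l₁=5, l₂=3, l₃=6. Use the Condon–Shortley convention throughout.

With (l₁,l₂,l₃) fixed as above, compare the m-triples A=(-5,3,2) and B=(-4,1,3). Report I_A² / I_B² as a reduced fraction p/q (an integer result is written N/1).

1/24

Shared (l₁,l₂,l₃)=(5,3,6): N and (l;000)² cancel in I_A²/I_B².
A: Δ = 2!·8!·4!/15! = 1/675675; Racah Σ t=2..2: t=2:+1/1935360 = 1/1935360; ⇒ 3j(5 3 6; -5 3 2)² = 1/1001, sgn +1
B: Δ = 2!·8!·4!/15! = 1/675675; Racah Σ t=1..2: t=1:−1/241920 t=2:+1/40320 = 1/48384; ⇒ 3j(5 3 6; -4 1 3)² = 24/1001, sgn -1
I_A²/I_B² = (1/1001)/(24/1001) = 1/24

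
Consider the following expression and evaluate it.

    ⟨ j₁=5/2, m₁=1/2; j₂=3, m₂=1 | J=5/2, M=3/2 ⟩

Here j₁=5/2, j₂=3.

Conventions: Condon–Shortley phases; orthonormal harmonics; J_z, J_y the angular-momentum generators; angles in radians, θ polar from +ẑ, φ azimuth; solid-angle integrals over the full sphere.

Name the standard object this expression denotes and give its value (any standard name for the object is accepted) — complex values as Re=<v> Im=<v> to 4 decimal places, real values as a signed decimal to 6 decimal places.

This is a Clebsch–Gordan (vector-coupling) coefficient.
triangle: 3!*2!*3!/9! = 72/362880
(j±m)!: 3!*2!*4!*2!*4!*1! = 13824
prefactor² = (2J+1)*Δ*N² = 576/35
  k=1: −1/(1!*2!*1!*3!*1!*0!) = -1/12
  k=2: +1/(2!*1!*0!*2!*2!*1!) = 1/8
Σ = 1/24  ⇒  CG² = 576/35*(1/24)² = 1/35
CG = +√(1/35) = +0.169031

Clebsch–Gordan coefficient, +√(1/35) ≈ +0.169031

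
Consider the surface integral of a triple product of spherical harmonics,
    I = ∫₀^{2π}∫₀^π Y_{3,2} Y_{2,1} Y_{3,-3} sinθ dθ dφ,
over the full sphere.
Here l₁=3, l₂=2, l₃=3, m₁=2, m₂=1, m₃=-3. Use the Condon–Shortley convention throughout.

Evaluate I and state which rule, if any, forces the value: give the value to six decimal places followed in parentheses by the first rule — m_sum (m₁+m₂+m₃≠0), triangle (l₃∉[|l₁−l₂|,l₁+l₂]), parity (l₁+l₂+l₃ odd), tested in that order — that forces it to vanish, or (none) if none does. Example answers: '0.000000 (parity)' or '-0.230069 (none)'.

-0.210261 (none)

Rules hold: Σm=0, L=8 even, 1≤3≤5.
N = 7·5·7 = 245
Δ = 2!·4!·2!/9! = 1/3780
Racah Σ t=0..2: t=0:+1/24 t=1:−1/4 t=2:+1/24 = -1/6
⇒ 3j(3 2 3; 0 0 0)² = 4/105, sgn +1
Racah Σ t=1..1: t=1:−1/48 = -1/48
⇒ 3j(3 2 3; 2 1 -3)² = 5/84, sgn -1
4πI² = N·(3j₀)²·(3jₘ)² = 5/9
I = -1·√(0.555556/4π) = -0.21026104
No selection rule forces the value: the integral is nonzero (none).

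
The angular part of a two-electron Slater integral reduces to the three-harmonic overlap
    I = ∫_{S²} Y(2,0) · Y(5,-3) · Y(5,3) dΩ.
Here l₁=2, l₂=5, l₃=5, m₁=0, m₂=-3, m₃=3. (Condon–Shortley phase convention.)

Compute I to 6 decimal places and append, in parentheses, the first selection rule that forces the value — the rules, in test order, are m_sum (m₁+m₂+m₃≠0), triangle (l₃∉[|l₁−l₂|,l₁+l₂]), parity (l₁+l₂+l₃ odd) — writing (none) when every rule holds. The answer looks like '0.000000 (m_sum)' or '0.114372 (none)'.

-0.016174 (none)

Rules hold: Σm=0, L=12 even, 3≤5≤7.
N = 5·11·11 = 605
Δ = 2!·2!·8!/13! = 1/38610
Racah Σ t=0..2: t=0:+1/2880 t=1:−1/576 t=2:+1/2880 = -1/960
⇒ 3j(2 5 5; 0 0 0)² = 10/429, sgn +1
Racah Σ t=0..2: t=0:+1/5760 t=1:−1/5040 t=2:+1/161280 = -1/53760
⇒ 3j(2 5 5; 0 -3 3)² = 1/4290, sgn -1
4πI² = N·(3j₀)²·(3jₘ)² = 5/1521
I = -1·√(0.00328731/4π) = -0.01617393
No selection rule forces the value: the integral is nonzero (none).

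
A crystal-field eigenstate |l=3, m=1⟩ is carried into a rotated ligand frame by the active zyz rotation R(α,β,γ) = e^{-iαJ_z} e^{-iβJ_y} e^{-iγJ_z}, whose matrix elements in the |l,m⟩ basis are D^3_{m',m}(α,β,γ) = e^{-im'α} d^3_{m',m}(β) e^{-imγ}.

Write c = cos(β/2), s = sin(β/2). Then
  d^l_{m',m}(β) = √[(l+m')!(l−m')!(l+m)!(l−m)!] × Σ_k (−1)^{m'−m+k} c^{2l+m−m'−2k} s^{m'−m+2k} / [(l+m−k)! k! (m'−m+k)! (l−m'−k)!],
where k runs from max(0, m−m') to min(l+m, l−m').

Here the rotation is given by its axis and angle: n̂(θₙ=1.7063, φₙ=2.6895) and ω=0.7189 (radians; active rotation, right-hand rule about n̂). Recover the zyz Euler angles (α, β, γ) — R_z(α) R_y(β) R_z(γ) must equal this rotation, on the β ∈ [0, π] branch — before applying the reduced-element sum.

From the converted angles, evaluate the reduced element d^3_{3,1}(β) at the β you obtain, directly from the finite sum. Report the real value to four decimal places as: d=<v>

d=0.3631

Axis–angle → zyz. n̂ = (sinθₙcosφₙ, sinθₙsinφₙ, cosθₙ) = (-0.891289, +0.432844, -0.135089), ω = 0.7189.
R = I cosω + sinω [n̂]ₓ + (1−cosω) n̂n̂ᵀ gives
  R = [+0.949119, -0.006507, +0.314849; -0.184435, +0.798895, +0.572495; -0.255257, -0.601435, +0.757047]
β = atan2(√(R₁₃²+R₂₃²), R₃₃) = 0.712015; α = atan2(R₂₃, R₁₃) mod 2π = 1.067984; γ = atan2(R₃₂, −R₃₁) mod 2π = 5.113762
d^3_{3,1}(β=0.7120) via the finite sum:
c=cos(0.712015/2)=0.937296, s=sin(0.712015/2)=0.348535; N=√[720·1·24·2]=185.903201
The bounds max(0,m−m')=0 and min(l+m,l−m')=0 give 1 term
  k=0: (−1)^2·185.9032/(48)·0.9373^4·0.3485^2 = +0.363116
d^3_{3,1}(0.7120) = +0.363116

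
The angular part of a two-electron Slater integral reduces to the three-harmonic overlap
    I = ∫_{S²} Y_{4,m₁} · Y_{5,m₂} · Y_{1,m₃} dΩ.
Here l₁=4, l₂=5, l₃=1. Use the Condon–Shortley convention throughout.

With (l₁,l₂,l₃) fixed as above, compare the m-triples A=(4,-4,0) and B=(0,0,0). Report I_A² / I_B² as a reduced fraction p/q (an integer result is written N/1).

9/25

Same 4,5,1: normalisation and zero-m 3j drop out of the ratio.
A: Δ: 8! 0! 2! / 11! → 1/495; sum: t=0:+1/40320 = 1/40320; 3j²(4 5 1; 4 -4 0) = Δ·Π!·Σ² = 1/55  (sign -1)
B: Δ: 8! 0! 2! / 11! → 1/495; sum: t=4:+1/576 = 1/576; 3j²(4 5 1; 0 0 0) = Δ·Π!·Σ² = 5/99  (sign -1)
I_A²/I_B² = (1/55)/(5/99) = 9/25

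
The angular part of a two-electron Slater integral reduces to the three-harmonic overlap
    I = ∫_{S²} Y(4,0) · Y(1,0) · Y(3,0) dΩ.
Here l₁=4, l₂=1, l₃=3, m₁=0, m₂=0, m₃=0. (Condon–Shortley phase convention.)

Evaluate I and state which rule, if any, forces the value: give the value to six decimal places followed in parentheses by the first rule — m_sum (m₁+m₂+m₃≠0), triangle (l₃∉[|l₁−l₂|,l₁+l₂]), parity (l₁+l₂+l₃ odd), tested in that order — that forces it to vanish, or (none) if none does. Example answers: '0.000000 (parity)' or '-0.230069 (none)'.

0.246233 (none)

Rules hold: Σm=0, L=8 even, 3≤3≤5.
N = 9·3·7 = 189
Δ = 2!·6!·0!/9! = 1/252
Racah Σ t=1..1: t=1:−1/36 = -1/36
⇒ 3j(4 1 3; 0 0 0)² = 4/63, sgn +1
(m-triple is (0,0,0) — same symbol as above.)
4πI² = N·(3j₀)²·(3jₘ)² = 16/21
I = +1·√(0.761905/4π) = 0.24623252
No selection rule forces the value: the integral is nonzero (none).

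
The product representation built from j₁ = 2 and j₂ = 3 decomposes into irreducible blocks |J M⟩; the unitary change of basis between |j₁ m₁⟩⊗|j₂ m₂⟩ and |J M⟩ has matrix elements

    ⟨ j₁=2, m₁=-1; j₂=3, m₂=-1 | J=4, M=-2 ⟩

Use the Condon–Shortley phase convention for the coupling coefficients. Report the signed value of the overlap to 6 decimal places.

√[9·1!3!5!/10! · 1!3!2!4!2!6!] = √(5184/7)
  +(−1)^0/∏(0,1,3,2,0,3)! = 1/72  (running 1/72)
  +(−1)^1/∏(1,0,2,1,1,4)! = -1/48  (running -1/144)
⟨..|..⟩ = √(5184/7)·(-1/144) = -0.188982

−√(1/28) ≈ -0.188982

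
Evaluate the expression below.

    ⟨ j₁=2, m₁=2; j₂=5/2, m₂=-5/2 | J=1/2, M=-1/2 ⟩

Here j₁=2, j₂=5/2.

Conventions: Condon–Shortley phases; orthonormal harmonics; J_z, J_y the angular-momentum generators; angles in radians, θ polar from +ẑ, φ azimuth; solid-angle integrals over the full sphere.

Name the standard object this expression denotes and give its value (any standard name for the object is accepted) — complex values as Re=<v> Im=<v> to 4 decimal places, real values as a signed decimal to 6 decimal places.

This is a Clebsch–Gordan (vector-coupling) coefficient.
√[2·4!0!1!/6! · 4!0!0!5!0!1!] = √(192)
  +(−1)^0/∏(0,4,0,0,0,1)! = 1/24  (running 1/24)
⟨..|..⟩ = √(192)·(1/24) = +0.577350

Clebsch–Gordan coefficient, +√(1/3) ≈ +0.577350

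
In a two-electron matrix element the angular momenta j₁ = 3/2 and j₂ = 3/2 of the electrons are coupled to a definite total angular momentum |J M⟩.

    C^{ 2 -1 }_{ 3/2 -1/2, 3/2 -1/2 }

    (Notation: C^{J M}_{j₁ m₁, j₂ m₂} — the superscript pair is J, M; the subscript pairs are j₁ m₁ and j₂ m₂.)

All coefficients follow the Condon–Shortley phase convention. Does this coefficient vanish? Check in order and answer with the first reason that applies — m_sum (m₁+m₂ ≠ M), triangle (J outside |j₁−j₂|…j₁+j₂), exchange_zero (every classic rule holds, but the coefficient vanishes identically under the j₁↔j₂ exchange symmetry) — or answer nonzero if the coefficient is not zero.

m-sum: m₁+m₂ = -1/2+(-1/2) = -1, M = -1  ✓
triangle: |j₁−j₂| = 0 ≤ J = 2 ≤ j₁+j₂ = 3  ✓
exchange: j₁=j₂ and m₁=m₂, and (−1)^(j₁+j₂−J) = (−1)^1 = −1 forces ⟨j₁m₁;j₂m₂|JM⟩ = −⟨j₂m₂;j₁m₁|JM⟩ = −⟨j₁m₁;j₂m₂|JM⟩ ⇒ the coefficient vanishes identically
Racah sum check: Σ_k collapses to 0 ⇒ CG = 0

exchange_zero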